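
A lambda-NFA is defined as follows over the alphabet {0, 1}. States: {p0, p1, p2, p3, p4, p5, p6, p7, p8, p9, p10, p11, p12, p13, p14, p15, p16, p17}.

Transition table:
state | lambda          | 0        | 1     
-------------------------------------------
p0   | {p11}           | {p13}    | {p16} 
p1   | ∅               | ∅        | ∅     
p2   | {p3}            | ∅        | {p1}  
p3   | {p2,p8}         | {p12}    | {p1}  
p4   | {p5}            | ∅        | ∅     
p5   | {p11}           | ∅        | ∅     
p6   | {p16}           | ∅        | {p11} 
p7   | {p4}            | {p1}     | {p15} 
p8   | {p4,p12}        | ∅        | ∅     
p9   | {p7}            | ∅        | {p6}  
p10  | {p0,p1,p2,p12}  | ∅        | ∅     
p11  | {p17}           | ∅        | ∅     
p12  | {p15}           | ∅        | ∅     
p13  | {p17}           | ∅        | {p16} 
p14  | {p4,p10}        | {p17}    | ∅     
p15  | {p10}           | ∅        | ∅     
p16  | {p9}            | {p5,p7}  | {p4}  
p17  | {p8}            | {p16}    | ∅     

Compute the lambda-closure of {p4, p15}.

{p0, p1, p2, p3, p4, p5, p8, p10, p11, p12, p15, p17}

Start with {p4, p15}.
From p4 via lambda: add p5.
From p15 via lambda: add p10.
From p5 via lambda: add p11.
From p10 via lambda: add p0, p1, p2, p12.
From p2 via lambda: add p3.
From p11 via lambda: add p17.
From p3 via lambda: add p8.
No new states can be added; the closed set is {p0, p1, p2, p3, p4, p5, p8, p10, p11, p12, p15, p17}.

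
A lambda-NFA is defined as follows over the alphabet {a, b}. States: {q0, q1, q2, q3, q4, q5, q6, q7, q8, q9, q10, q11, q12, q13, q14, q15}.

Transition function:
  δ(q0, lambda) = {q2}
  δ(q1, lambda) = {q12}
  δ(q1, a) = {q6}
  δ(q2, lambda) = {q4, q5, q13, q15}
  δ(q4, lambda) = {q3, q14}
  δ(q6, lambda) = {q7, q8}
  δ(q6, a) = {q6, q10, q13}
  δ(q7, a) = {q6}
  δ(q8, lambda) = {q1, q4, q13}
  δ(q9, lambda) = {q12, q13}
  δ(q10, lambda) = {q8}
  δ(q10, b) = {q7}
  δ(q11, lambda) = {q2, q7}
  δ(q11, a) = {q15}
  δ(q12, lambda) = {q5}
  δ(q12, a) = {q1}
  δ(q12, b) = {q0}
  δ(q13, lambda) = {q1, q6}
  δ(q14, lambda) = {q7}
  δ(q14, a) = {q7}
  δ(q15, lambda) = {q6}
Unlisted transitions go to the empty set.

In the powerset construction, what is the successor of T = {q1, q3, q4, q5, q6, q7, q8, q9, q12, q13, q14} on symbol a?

{q1, q3, q4, q5, q6, q7, q8, q10, q12, q13, q14}

q1 on a → {q6}.
q6 on a → {q6, q10, q13}.
q7 on a → {q6}.
q12 on a → {q1}.
q14 on a → {q7}.
No a-transition from q3, q4, q5, q8, q9, q13.
Union after reading a: {q1, q6, q7, q10, q13}.
Now take the lambda-closure:
From q1 via lambda: add q12.
From q6 via lambda: add q8.
From q8 via lambda: add q4.
From q12 via lambda: add q5.
From q4 via lambda: add q3, q14.
No new states can be added; the closed set is {q1, q3, q4, q5, q6, q7, q8, q10, q12, q13, q14}.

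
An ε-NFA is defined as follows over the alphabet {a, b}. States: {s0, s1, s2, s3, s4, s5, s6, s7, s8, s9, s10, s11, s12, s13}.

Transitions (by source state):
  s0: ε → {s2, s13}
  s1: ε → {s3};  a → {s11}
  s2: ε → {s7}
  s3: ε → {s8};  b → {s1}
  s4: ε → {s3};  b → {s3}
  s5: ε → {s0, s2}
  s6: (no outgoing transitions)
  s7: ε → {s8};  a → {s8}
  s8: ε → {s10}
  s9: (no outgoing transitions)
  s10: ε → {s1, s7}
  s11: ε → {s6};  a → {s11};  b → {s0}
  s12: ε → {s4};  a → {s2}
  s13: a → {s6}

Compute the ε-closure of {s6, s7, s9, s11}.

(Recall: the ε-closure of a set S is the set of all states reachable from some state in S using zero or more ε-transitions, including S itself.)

{s1, s3, s6, s7, s8, s9, s10, s11}

Start with {s6, s7, s9, s11}.
From s7 via ε: add s8.
From s8 via ε: add s10.
From s10 via ε: add s1.
From s1 via ε: add s3.
No new states can be added; the closed set is {s1, s3, s6, s7, s8, s9, s10, s11}.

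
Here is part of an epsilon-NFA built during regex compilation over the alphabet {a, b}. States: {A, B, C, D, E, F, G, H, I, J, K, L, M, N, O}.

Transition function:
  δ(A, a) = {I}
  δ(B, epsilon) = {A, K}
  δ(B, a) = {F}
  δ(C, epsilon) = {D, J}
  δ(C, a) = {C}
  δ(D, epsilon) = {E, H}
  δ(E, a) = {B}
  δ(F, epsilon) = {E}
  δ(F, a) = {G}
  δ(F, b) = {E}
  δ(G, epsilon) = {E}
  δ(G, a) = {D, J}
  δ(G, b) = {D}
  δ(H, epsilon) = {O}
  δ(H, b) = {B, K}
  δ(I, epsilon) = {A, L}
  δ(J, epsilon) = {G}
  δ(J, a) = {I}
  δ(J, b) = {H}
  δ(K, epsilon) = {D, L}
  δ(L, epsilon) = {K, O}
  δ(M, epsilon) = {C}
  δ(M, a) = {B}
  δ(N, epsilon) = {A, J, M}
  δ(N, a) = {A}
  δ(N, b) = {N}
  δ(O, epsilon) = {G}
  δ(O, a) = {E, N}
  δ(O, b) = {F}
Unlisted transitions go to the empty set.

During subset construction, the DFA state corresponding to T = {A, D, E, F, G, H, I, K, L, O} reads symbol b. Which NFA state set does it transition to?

{A, B, D, E, F, G, H, K, L, O}

F on b → {E}.
G on b → {D}.
H on b → {B, K}.
O on b → {F}.
No b-transition from A, D, E, I, K, L.
Union after reading b: {B, D, E, F, K}.
Now take the epsilon-closure:
From B via epsilon: add A.
From D via epsilon: add H.
From K via epsilon: add L.
From H via epsilon: add O.
From O via epsilon: add G.
No new states can be added; the closed set is {A, B, D, E, F, G, H, K, L, O}.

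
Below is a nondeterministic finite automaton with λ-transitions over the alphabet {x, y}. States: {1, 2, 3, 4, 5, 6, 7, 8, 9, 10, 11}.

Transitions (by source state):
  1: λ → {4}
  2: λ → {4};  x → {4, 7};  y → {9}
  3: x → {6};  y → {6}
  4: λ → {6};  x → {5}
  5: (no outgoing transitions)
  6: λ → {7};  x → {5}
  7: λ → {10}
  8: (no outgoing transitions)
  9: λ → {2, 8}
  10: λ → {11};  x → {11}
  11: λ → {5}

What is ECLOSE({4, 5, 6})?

{4, 5, 6, 7, 10, 11}

Start with {4, 5, 6}.
From 6 via λ: add 7.
From 7 via λ: add 10.
From 10 via λ: add 11.
No new states can be added; the closed set is {4, 5, 6, 7, 10, 11}.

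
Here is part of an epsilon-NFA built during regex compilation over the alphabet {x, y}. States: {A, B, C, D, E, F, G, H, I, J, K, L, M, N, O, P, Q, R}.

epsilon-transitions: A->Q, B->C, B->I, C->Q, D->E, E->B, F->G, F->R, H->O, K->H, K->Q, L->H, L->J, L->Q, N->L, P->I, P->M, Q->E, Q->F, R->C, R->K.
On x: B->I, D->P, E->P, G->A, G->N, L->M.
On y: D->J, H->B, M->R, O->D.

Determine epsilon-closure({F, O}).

{B, C, E, F, G, H, I, K, O, Q, R}

Start with {F, O}.
From F via epsilon: add G, R.
From R via epsilon: add C, K.
From C via epsilon: add Q.
From K via epsilon: add H.
From Q via epsilon: add E.
From E via epsilon: add B.
From B via epsilon: add I.
No new states can be added; the closed set is {B, C, E, F, G, H, I, K, O, Q, R}.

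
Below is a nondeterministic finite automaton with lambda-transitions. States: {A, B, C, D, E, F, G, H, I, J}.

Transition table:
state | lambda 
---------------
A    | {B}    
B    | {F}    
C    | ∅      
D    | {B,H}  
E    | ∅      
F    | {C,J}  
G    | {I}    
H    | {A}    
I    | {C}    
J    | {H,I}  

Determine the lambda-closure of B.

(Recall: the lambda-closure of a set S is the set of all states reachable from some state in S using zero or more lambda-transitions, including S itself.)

Start with {B}.
From B via lambda: add F.
From F via lambda: add C, J.
From J via lambda: add H, I.
From H via lambda: add A.
No new states can be added; the closed set is {A, B, C, F, H, I, J}.

{A, B, C, F, H, I, J}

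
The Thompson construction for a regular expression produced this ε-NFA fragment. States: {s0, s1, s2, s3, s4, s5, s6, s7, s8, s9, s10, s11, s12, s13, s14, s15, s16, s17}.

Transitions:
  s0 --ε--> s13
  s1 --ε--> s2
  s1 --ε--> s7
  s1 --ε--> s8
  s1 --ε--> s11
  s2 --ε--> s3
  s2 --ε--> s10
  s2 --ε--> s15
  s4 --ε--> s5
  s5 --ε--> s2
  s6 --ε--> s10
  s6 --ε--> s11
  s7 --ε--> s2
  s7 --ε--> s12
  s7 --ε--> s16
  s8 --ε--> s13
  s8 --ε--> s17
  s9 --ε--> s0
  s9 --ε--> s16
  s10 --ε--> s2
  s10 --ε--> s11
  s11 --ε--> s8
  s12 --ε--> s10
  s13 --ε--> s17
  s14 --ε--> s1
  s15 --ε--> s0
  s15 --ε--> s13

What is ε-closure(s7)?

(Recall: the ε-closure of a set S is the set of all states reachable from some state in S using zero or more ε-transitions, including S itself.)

Start with {s7}.
From s7 via ε: add s2, s12, s16.
From s2 via ε: add s3, s10, s15.
From s10 via ε: add s11.
From s15 via ε: add s0, s13.
From s11 via ε: add s8.
From s13 via ε: add s17.
No new states can be added; the closed set is {s0, s2, s3, s7, s8, s10, s11, s12, s13, s15, s16, s17}.

{s0, s2, s3, s7, s8, s10, s11, s12, s13, s15, s16, s17}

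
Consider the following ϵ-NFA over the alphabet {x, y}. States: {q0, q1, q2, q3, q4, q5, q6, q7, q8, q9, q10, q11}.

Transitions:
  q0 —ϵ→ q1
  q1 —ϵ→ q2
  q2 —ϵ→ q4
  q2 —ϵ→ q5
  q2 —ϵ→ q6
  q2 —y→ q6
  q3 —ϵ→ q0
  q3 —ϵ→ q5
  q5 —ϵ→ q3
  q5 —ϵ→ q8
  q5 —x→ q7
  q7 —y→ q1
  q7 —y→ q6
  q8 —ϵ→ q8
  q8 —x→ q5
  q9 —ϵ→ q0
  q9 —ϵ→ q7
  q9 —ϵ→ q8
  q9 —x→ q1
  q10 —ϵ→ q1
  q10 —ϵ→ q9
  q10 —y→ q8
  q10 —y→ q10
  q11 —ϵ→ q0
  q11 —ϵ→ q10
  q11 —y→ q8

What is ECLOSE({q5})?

{q0, q1, q2, q3, q4, q5, q6, q8}

Start with {q5}.
From q5 via ϵ: add q3, q8.
From q3 via ϵ: add q0.
From q0 via ϵ: add q1.
From q1 via ϵ: add q2.
From q2 via ϵ: add q4, q6.
No new states can be added; the closed set is {q0, q1, q2, q3, q4, q5, q6, q8}.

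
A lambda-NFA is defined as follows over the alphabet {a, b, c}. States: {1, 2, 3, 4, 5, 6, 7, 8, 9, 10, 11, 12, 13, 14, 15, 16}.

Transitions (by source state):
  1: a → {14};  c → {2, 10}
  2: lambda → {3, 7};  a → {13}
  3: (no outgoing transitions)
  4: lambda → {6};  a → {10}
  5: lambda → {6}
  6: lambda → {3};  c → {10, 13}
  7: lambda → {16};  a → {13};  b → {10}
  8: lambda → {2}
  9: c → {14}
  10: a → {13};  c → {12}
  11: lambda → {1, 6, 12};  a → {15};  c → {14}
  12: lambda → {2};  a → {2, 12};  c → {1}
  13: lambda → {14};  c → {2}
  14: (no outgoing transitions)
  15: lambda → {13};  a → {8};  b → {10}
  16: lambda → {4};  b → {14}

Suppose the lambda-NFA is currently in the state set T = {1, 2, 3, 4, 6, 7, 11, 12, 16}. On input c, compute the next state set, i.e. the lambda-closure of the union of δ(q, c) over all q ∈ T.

{1, 2, 3, 4, 6, 7, 10, 13, 14, 16}

1 on c → {2, 10}.
6 on c → {10, 13}.
11 on c → {14}.
12 on c → {1}.
No c-transition from 2, 3, 4, 7, 16.
Union after reading c: {1, 2, 10, 13, 14}.
Now take the lambda-closure:
From 2 via lambda: add 3, 7.
From 7 via lambda: add 16.
From 16 via lambda: add 4.
From 4 via lambda: add 6.
No new states can be added; the closed set is {1, 2, 3, 4, 6, 7, 10, 13, 14, 16}.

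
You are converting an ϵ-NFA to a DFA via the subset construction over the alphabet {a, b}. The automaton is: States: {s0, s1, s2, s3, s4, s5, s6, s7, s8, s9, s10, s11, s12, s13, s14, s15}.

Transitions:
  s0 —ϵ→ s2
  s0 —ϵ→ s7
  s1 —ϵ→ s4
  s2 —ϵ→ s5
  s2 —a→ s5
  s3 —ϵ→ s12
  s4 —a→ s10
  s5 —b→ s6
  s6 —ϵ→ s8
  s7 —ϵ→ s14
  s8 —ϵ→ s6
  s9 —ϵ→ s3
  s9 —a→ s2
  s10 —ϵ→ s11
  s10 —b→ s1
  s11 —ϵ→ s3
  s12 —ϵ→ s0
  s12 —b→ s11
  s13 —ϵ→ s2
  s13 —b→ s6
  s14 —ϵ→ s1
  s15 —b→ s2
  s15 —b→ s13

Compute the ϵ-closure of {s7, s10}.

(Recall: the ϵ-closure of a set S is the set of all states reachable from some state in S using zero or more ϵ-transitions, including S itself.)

{s0, s1, s2, s3, s4, s5, s7, s10, s11, s12, s14}

Start with {s7, s10}.
From s7 via ϵ: add s14.
From s10 via ϵ: add s11.
From s11 via ϵ: add s3.
From s14 via ϵ: add s1.
From s1 via ϵ: add s4.
From s3 via ϵ: add s12.
From s12 via ϵ: add s0.
From s0 via ϵ: add s2.
From s2 via ϵ: add s5.
No new states can be added; the closed set is {s0, s1, s2, s3, s4, s5, s7, s10, s11, s12, s14}.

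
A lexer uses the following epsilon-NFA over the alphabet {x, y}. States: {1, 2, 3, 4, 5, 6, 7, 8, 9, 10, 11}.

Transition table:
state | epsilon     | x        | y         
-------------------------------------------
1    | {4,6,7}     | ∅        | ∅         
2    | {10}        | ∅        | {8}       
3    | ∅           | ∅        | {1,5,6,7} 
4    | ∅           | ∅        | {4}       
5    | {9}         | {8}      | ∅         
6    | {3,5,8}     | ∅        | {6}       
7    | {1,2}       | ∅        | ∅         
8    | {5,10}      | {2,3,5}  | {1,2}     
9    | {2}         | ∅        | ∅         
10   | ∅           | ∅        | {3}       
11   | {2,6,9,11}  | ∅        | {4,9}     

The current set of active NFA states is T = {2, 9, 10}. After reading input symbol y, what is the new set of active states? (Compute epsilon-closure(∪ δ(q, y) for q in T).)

{2, 3, 5, 8, 9, 10}

2 on y → {8}.
10 on y → {3}.
No y-transition from 9.
Union after reading y: {3, 8}.
Now take the epsilon-closure:
From 8 via epsilon: add 5, 10.
From 5 via epsilon: add 9.
From 9 via epsilon: add 2.
No new states can be added; the closed set is {2, 3, 5, 8, 9, 10}.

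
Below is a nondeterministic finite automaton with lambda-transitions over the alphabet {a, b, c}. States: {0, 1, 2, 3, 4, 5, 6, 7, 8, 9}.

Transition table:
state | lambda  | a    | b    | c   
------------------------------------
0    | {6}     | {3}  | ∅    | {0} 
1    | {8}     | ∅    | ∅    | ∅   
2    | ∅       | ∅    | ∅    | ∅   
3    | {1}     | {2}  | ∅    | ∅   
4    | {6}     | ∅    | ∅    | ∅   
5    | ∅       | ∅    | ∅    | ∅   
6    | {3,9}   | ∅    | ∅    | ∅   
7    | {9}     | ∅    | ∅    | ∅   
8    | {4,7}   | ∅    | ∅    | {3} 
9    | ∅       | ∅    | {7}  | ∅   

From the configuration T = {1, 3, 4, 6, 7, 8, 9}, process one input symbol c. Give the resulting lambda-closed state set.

8 on c → {3}.
No c-transition from 1, 3, 4, 6, 7, 9.
Union after reading c: {3}.
Now take the lambda-closure:
From 3 via lambda: add 1.
From 1 via lambda: add 8.
From 8 via lambda: add 4, 7.
From 4 via lambda: add 6.
From 7 via lambda: add 9.
No new states can be added; the closed set is {1, 3, 4, 6, 7, 8, 9}.

{1, 3, 4, 6, 7, 8, 9}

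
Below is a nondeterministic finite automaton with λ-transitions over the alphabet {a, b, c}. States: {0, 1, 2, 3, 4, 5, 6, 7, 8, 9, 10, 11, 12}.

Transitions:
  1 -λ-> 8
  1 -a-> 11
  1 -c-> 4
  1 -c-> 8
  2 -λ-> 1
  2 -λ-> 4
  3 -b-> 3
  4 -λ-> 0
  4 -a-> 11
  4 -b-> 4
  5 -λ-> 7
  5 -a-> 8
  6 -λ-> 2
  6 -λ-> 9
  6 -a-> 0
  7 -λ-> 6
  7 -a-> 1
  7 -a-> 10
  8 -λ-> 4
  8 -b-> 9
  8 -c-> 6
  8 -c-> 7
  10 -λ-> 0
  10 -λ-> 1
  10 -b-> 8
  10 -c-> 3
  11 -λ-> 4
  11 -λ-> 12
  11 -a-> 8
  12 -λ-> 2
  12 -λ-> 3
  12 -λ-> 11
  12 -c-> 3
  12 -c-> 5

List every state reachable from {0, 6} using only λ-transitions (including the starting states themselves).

Start with {0, 6}.
From 6 via λ: add 2, 9.
From 2 via λ: add 1, 4.
From 1 via λ: add 8.
No new states can be added; the closed set is {0, 1, 2, 4, 6, 8, 9}.

{0, 1, 2, 4, 6, 8, 9}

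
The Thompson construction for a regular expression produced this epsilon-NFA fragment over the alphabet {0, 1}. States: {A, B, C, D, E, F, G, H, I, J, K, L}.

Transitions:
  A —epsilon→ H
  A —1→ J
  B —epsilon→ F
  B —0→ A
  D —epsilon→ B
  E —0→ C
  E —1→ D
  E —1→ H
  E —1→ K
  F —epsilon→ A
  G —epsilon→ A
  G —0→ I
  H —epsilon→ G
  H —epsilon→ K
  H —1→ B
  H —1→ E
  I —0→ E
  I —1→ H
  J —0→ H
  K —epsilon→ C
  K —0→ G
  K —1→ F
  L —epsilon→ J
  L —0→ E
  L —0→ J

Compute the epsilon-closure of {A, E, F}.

{A, C, E, F, G, H, K}

Start with {A, E, F}.
From A via epsilon: add H.
From H via epsilon: add G, K.
From K via epsilon: add C.
No new states can be added; the closed set is {A, C, E, F, G, H, K}.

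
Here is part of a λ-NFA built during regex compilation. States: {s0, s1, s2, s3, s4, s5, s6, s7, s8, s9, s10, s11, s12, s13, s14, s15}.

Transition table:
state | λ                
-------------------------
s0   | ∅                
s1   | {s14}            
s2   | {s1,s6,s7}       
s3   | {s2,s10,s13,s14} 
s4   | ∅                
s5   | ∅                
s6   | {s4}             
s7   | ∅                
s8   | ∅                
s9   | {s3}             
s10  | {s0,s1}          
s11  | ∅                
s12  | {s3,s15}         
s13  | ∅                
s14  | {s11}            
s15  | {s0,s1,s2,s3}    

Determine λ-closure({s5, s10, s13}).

Start with {s5, s10, s13}.
From s10 via λ: add s0, s1.
From s1 via λ: add s14.
From s14 via λ: add s11.
No new states can be added; the closed set is {s0, s1, s5, s10, s11, s13, s14}.

{s0, s1, s5, s10, s11, s13, s14}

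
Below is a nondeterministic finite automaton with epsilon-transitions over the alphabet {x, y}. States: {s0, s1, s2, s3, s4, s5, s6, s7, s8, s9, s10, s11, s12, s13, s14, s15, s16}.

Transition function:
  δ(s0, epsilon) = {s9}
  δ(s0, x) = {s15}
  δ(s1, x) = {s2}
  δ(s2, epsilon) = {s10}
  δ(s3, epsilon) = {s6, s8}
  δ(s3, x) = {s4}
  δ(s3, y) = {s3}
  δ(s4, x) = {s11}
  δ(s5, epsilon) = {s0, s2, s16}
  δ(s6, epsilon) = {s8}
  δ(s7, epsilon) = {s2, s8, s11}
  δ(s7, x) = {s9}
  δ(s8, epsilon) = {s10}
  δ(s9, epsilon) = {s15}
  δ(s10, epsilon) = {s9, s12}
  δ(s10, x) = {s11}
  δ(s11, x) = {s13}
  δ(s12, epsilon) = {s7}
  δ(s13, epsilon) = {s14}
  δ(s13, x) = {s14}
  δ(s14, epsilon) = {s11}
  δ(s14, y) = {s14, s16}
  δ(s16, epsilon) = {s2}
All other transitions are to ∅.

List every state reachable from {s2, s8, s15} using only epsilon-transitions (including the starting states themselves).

{s2, s7, s8, s9, s10, s11, s12, s15}

Start with {s2, s8, s15}.
From s2 via epsilon: add s10.
From s10 via epsilon: add s9, s12.
From s12 via epsilon: add s7.
From s7 via epsilon: add s11.
No new states can be added; the closed set is {s2, s7, s8, s9, s10, s11, s12, s15}.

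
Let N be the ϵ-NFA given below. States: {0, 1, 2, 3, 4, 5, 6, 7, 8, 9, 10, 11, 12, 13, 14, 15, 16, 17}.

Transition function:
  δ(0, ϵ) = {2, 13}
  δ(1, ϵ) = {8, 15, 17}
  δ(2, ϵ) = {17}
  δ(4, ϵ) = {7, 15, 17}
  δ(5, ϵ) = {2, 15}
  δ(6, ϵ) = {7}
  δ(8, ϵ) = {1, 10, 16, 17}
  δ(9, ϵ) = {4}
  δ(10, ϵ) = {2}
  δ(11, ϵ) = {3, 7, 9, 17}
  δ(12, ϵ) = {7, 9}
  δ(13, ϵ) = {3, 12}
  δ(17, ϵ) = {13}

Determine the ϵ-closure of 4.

Start with {4}.
From 4 via ϵ: add 7, 15, 17.
From 17 via ϵ: add 13.
From 13 via ϵ: add 3, 12.
From 12 via ϵ: add 9.
No new states can be added; the closed set is {3, 4, 7, 9, 12, 13, 15, 17}.

{3, 4, 7, 9, 12, 13, 15, 17}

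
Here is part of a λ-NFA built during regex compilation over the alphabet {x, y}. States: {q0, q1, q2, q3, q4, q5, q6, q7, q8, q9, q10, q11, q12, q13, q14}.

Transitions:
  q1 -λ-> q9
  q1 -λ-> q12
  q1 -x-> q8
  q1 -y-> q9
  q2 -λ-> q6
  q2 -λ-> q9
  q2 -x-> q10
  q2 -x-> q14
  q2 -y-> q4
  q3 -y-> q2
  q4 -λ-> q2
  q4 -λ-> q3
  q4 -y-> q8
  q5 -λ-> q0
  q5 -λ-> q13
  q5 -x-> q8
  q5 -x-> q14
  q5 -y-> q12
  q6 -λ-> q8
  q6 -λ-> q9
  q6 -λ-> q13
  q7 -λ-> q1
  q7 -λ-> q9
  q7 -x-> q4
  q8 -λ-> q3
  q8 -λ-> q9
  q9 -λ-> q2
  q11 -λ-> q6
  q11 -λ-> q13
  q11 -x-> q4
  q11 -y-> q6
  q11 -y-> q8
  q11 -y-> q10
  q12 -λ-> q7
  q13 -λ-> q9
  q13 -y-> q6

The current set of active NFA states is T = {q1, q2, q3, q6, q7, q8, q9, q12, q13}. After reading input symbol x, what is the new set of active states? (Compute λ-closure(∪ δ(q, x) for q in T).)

q1 on x → {q8}.
q2 on x → {q10, q14}.
q7 on x → {q4}.
No x-transition from q3, q6, q8, q9, q12, q13.
Union after reading x: {q4, q8, q10, q14}.
Now take the λ-closure:
From q4 via λ: add q2, q3.
From q8 via λ: add q9.
From q2 via λ: add q6.
From q6 via λ: add q13.
No new states can be added; the closed set is {q2, q3, q4, q6, q8, q9, q10, q13, q14}.

{q2, q3, q4, q6, q8, q9, q10, q13, q14}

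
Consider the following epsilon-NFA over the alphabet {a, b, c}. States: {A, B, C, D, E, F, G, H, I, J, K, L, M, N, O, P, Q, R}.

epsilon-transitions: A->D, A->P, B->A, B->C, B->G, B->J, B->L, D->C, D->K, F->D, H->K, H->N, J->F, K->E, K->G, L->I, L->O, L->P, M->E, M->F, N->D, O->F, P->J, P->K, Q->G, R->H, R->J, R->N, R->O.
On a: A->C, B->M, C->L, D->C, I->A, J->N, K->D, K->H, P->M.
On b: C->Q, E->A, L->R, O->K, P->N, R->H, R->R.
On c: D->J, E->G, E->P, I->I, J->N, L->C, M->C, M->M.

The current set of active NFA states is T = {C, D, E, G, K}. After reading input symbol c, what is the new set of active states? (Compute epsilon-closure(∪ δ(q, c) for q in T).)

{C, D, E, F, G, J, K, P}

D on c → {J}.
E on c → {G, P}.
No c-transition from C, G, K.
Union after reading c: {G, J, P}.
Now take the epsilon-closure:
From J via epsilon: add F.
From P via epsilon: add K.
From F via epsilon: add D.
From K via epsilon: add E.
From D via epsilon: add C.
No new states can be added; the closed set is {C, D, E, F, G, J, K, P}.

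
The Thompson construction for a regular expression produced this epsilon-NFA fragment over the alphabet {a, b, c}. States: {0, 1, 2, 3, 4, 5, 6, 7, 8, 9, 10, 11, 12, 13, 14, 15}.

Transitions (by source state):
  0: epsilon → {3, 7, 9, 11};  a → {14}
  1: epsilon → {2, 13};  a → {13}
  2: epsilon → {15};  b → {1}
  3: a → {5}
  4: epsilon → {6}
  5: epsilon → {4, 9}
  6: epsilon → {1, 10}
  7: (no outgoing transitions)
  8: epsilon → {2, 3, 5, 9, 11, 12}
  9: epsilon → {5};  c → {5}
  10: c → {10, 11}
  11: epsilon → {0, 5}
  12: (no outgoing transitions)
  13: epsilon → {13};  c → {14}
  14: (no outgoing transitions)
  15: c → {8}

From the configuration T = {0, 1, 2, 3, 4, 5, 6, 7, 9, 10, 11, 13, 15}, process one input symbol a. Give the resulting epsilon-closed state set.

0 on a → {14}.
1 on a → {13}.
3 on a → {5}.
No a-transition from 2, 4, 5, 6, 7, 9, 10, 11, 13, 15.
Union after reading a: {5, 13, 14}.
Now take the epsilon-closure:
From 5 via epsilon: add 4, 9.
From 4 via epsilon: add 6.
From 6 via epsilon: add 1, 10.
From 1 via epsilon: add 2.
From 2 via epsilon: add 15.
No new states can be added; the closed set is {1, 2, 4, 5, 6, 9, 10, 13, 14, 15}.

{1, 2, 4, 5, 6, 9, 10, 13, 14, 15}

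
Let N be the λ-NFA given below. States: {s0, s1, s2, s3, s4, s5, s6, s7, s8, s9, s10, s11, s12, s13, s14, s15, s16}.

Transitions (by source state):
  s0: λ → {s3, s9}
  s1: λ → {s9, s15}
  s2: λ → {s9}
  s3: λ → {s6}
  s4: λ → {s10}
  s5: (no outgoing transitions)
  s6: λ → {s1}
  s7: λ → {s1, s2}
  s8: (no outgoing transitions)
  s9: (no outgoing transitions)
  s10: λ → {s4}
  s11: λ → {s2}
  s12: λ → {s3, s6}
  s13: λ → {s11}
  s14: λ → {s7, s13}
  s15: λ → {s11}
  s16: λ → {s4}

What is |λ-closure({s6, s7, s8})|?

8

Start with {s6, s7, s8}.
From s6 via λ: add s1.
From s7 via λ: add s2.
From s1 via λ: add s9, s15.
From s15 via λ: add s11.
λ-closure = {s1, s2, s6, s7, s8, s9, s11, s15}, which has 8 states.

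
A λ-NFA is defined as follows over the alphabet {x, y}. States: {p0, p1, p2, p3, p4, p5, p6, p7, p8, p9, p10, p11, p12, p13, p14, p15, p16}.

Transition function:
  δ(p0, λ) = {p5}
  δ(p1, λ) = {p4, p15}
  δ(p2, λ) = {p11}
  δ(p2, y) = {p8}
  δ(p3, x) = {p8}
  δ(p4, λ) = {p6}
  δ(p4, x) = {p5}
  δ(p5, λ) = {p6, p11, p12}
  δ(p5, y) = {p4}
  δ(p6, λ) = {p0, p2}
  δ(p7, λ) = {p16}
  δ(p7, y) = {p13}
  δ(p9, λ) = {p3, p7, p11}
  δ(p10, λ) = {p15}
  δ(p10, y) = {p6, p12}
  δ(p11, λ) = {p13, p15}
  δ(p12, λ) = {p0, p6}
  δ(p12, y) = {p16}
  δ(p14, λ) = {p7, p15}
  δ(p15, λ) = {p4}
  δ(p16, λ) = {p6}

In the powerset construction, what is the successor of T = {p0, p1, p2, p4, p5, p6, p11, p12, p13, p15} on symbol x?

{p0, p2, p4, p5, p6, p11, p12, p13, p15}

p4 on x → {p5}.
No x-transition from p0, p1, p2, p5, p6, p11, p12, p13, p15.
Union after reading x: {p5}.
Now take the λ-closure:
From p5 via λ: add p6, p11, p12.
From p6 via λ: add p0, p2.
From p11 via λ: add p13, p15.
From p15 via λ: add p4.
No new states can be added; the closed set is {p0, p2, p4, p5, p6, p11, p12, p13, p15}.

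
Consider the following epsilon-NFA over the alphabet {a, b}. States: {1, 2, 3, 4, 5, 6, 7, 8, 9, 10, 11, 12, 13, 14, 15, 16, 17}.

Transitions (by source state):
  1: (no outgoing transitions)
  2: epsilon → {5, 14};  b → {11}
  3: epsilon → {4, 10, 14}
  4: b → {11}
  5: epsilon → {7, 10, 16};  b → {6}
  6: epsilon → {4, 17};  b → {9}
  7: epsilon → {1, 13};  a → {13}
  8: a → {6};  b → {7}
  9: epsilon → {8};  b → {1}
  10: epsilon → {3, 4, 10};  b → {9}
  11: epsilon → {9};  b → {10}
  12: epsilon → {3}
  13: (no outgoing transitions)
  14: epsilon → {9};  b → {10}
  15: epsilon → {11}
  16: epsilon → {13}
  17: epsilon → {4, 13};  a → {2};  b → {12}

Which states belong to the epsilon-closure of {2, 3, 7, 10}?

{1, 2, 3, 4, 5, 7, 8, 9, 10, 13, 14, 16}

Start with {2, 3, 7, 10}.
From 2 via epsilon: add 5, 14.
From 3 via epsilon: add 4.
From 7 via epsilon: add 1, 13.
From 5 via epsilon: add 16.
From 14 via epsilon: add 9.
From 9 via epsilon: add 8.
No new states can be added; the closed set is {1, 2, 3, 4, 5, 7, 8, 9, 10, 13, 14, 16}.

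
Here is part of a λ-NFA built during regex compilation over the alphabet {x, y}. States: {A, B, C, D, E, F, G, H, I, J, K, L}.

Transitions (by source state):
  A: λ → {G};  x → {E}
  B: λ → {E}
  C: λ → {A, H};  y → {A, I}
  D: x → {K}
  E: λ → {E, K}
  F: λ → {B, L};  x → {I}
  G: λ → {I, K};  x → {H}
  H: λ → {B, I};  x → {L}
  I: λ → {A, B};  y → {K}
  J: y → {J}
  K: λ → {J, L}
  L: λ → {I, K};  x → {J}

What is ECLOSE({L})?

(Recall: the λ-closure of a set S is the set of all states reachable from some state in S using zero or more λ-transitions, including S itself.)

Start with {L}.
From L via λ: add I, K.
From I via λ: add A, B.
From K via λ: add J.
From A via λ: add G.
From B via λ: add E.
No new states can be added; the closed set is {A, B, E, G, I, J, K, L}.

{A, B, E, G, I, J, K, L}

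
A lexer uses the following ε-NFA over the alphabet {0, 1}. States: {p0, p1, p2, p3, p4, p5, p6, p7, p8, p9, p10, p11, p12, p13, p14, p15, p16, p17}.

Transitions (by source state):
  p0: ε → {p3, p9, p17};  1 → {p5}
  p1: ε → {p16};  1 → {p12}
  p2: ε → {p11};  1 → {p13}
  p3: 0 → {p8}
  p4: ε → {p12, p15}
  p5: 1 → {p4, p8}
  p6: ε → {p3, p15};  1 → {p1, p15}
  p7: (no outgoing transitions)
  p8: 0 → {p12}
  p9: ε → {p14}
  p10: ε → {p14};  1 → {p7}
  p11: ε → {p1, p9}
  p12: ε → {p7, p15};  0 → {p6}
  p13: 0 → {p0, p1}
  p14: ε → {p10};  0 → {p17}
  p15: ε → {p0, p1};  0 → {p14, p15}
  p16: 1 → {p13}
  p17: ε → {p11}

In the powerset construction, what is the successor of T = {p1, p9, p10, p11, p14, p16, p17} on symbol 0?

p14 on 0 → {p17}.
No 0-transition from p1, p9, p10, p11, p16, p17.
Union after reading 0: {p17}.
Now take the ε-closure:
From p17 via ε: add p11.
From p11 via ε: add p1, p9.
From p1 via ε: add p16.
From p9 via ε: add p14.
From p14 via ε: add p10.
No new states can be added; the closed set is {p1, p9, p10, p11, p14, p16, p17}.

{p1, p9, p10, p11, p14, p16, p17}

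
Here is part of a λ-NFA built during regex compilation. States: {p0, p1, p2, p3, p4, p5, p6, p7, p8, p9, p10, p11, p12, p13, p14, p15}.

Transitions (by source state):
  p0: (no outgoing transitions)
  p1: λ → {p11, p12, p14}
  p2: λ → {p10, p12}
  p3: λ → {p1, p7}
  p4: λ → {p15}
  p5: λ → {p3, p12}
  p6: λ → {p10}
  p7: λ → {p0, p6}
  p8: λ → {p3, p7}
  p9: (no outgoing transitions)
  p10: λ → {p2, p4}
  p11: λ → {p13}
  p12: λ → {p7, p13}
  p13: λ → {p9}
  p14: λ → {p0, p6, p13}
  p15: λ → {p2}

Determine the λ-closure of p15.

{p0, p2, p4, p6, p7, p9, p10, p12, p13, p15}

Start with {p15}.
From p15 via λ: add p2.
From p2 via λ: add p10, p12.
From p10 via λ: add p4.
From p12 via λ: add p7, p13.
From p7 via λ: add p0, p6.
From p13 via λ: add p9.
No new states can be added; the closed set is {p0, p2, p4, p6, p7, p9, p10, p12, p13, p15}.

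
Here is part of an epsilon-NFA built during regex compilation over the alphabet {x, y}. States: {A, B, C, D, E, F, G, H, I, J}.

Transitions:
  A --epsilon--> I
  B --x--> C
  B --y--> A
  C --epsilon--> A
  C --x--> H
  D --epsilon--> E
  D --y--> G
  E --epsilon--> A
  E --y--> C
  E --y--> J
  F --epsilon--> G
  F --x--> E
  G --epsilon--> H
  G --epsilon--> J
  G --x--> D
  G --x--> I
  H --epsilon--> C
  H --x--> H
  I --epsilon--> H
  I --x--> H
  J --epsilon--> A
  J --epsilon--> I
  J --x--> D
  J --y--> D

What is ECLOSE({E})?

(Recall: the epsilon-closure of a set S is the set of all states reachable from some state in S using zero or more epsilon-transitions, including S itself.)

Start with {E}.
From E via epsilon: add A.
From A via epsilon: add I.
From I via epsilon: add H.
From H via epsilon: add C.
No new states can be added; the closed set is {A, C, E, H, I}.

{A, C, E, H, I}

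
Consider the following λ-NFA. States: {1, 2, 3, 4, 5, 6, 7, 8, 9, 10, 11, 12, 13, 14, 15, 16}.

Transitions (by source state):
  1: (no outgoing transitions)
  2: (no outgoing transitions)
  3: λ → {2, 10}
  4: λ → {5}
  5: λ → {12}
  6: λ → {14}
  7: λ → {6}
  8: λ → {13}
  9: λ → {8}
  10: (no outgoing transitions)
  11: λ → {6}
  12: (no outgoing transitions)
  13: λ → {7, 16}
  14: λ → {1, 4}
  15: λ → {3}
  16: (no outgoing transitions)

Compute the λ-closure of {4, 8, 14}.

{1, 4, 5, 6, 7, 8, 12, 13, 14, 16}

Start with {4, 8, 14}.
From 4 via λ: add 5.
From 8 via λ: add 13.
From 14 via λ: add 1.
From 5 via λ: add 12.
From 13 via λ: add 7, 16.
From 7 via λ: add 6.
No new states can be added; the closed set is {1, 4, 5, 6, 7, 8, 12, 13, 14, 16}.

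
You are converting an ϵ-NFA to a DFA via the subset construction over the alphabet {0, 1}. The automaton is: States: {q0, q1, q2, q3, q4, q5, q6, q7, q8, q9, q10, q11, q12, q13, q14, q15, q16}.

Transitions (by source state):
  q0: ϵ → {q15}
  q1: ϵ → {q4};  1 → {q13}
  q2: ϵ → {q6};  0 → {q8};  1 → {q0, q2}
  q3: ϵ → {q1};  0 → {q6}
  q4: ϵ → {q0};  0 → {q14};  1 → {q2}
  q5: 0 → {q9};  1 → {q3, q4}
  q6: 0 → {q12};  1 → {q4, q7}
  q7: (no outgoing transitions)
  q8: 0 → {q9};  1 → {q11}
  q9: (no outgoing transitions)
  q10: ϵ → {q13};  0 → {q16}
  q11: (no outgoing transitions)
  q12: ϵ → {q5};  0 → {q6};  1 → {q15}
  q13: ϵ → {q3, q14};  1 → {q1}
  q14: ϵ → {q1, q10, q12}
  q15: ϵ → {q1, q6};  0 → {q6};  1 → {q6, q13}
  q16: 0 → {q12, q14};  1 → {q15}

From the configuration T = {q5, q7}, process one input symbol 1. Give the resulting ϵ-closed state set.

q5 on 1 → {q3, q4}.
No 1-transition from q7.
Union after reading 1: {q3, q4}.
Now take the ϵ-closure:
From q3 via ϵ: add q1.
From q4 via ϵ: add q0.
From q0 via ϵ: add q15.
From q15 via ϵ: add q6.
No new states can be added; the closed set is {q0, q1, q3, q4, q6, q15}.

{q0, q1, q3, q4, q6, q15}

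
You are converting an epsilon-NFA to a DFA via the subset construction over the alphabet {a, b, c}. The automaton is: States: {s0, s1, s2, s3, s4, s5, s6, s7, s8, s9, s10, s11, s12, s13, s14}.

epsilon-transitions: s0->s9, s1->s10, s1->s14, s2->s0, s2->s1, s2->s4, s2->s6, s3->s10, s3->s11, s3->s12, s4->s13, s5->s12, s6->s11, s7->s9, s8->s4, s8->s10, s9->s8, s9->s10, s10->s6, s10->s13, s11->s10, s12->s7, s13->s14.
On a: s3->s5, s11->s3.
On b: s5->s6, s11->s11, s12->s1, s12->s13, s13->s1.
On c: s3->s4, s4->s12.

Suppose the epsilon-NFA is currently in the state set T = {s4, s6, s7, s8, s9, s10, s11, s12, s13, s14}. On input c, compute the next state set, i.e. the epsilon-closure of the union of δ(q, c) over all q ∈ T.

{s4, s6, s7, s8, s9, s10, s11, s12, s13, s14}

s4 on c → {s12}.
No c-transition from s6, s7, s8, s9, s10, s11, s12, s13, s14.
Union after reading c: {s12}.
Now take the epsilon-closure:
From s12 via epsilon: add s7.
From s7 via epsilon: add s9.
From s9 via epsilon: add s8, s10.
From s8 via epsilon: add s4.
From s10 via epsilon: add s6, s13.
From s6 via epsilon: add s11.
From s13 via epsilon: add s14.
No new states can be added; the closed set is {s4, s6, s7, s8, s9, s10, s11, s12, s13, s14}.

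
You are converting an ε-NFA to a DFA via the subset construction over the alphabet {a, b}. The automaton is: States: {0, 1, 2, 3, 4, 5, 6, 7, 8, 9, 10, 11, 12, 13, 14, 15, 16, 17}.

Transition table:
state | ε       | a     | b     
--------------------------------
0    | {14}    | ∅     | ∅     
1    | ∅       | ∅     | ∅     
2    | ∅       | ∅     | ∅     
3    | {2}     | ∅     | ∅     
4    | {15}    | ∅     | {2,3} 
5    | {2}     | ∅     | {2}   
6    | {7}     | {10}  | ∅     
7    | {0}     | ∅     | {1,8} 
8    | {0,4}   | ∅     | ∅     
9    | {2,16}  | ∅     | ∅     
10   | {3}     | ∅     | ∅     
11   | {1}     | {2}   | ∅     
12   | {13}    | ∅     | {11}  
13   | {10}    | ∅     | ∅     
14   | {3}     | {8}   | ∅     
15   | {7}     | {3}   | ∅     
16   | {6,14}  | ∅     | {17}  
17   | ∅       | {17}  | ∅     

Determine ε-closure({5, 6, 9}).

{0, 2, 3, 5, 6, 7, 9, 14, 16}

Start with {5, 6, 9}.
From 5 via ε: add 2.
From 6 via ε: add 7.
From 9 via ε: add 16.
From 7 via ε: add 0.
From 16 via ε: add 14.
From 14 via ε: add 3.
No new states can be added; the closed set is {0, 2, 3, 5, 6, 7, 9, 14, 16}.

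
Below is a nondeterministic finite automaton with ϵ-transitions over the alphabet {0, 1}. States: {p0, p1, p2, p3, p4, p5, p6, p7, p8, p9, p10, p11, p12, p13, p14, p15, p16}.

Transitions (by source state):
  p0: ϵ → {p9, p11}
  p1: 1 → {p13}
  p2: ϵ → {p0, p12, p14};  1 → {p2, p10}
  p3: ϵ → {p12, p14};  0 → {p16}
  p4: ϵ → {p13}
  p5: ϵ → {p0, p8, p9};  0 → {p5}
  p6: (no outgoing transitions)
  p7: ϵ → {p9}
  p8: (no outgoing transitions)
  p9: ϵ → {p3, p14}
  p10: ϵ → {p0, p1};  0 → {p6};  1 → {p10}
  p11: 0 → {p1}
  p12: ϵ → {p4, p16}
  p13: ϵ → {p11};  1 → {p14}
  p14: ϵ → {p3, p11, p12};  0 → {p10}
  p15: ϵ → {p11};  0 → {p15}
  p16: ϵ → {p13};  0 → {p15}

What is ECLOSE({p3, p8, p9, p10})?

{p0, p1, p3, p4, p8, p9, p10, p11, p12, p13, p14, p16}

Start with {p3, p8, p9, p10}.
From p3 via ϵ: add p12, p14.
From p10 via ϵ: add p0, p1.
From p0 via ϵ: add p11.
From p12 via ϵ: add p4, p16.
From p4 via ϵ: add p13.
No new states can be added; the closed set is {p0, p1, p3, p4, p8, p9, p10, p11, p12, p13, p14, p16}.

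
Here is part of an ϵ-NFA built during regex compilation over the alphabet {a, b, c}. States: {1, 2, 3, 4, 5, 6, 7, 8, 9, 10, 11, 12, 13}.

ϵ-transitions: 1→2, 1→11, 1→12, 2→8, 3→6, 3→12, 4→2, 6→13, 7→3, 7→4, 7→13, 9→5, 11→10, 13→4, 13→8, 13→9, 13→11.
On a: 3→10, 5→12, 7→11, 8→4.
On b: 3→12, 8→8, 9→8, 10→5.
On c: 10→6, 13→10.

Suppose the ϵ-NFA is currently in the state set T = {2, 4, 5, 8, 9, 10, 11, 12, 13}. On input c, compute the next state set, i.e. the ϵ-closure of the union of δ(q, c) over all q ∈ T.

10 on c → {6}.
13 on c → {10}.
No c-transition from 2, 4, 5, 8, 9, 11, 12.
Union after reading c: {6, 10}.
Now take the ϵ-closure:
From 6 via ϵ: add 13.
From 13 via ϵ: add 4, 8, 9, 11.
From 4 via ϵ: add 2.
From 9 via ϵ: add 5.
No new states can be added; the closed set is {2, 4, 5, 6, 8, 9, 10, 11, 13}.

{2, 4, 5, 6, 8, 9, 10, 11, 13}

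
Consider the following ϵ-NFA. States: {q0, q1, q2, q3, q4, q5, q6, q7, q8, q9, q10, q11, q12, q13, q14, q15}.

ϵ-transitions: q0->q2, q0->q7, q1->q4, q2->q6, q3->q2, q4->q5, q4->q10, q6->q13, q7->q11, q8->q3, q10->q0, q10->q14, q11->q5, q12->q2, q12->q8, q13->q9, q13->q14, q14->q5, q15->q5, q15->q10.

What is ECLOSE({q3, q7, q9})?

{q2, q3, q5, q6, q7, q9, q11, q13, q14}

Start with {q3, q7, q9}.
From q3 via ϵ: add q2.
From q7 via ϵ: add q11.
From q2 via ϵ: add q6.
From q11 via ϵ: add q5.
From q6 via ϵ: add q13.
From q13 via ϵ: add q14.
No new states can be added; the closed set is {q2, q3, q5, q6, q7, q9, q11, q13, q14}.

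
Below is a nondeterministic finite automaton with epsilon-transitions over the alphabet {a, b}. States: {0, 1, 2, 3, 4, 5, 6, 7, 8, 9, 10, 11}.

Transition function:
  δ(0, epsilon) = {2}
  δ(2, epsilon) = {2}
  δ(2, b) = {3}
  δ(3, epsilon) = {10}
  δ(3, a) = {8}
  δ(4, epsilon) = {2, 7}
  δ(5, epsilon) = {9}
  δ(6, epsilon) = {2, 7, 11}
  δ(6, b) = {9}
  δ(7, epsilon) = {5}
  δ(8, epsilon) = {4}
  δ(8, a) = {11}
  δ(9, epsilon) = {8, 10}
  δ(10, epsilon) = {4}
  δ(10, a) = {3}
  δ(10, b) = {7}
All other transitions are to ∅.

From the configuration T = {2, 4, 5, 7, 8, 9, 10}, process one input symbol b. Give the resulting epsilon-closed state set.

{2, 3, 4, 5, 7, 8, 9, 10}

2 on b → {3}.
10 on b → {7}.
No b-transition from 4, 5, 7, 8, 9.
Union after reading b: {3, 7}.
Now take the epsilon-closure:
From 3 via epsilon: add 10.
From 7 via epsilon: add 5.
From 5 via epsilon: add 9.
From 10 via epsilon: add 4.
From 4 via epsilon: add 2.
From 9 via epsilon: add 8.
No new states can be added; the closed set is {2, 3, 4, 5, 7, 8, 9, 10}.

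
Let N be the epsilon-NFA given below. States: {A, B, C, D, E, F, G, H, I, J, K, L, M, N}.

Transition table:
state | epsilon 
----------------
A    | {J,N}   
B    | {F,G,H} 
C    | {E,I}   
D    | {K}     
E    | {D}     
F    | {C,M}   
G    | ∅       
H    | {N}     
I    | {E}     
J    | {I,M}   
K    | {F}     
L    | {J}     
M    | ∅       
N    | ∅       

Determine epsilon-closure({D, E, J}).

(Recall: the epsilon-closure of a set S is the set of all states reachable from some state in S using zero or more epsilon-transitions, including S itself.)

Start with {D, E, J}.
From D via epsilon: add K.
From J via epsilon: add I, M.
From K via epsilon: add F.
From F via epsilon: add C.
No new states can be added; the closed set is {C, D, E, F, I, J, K, M}.

{C, D, E, F, I, J, K, M}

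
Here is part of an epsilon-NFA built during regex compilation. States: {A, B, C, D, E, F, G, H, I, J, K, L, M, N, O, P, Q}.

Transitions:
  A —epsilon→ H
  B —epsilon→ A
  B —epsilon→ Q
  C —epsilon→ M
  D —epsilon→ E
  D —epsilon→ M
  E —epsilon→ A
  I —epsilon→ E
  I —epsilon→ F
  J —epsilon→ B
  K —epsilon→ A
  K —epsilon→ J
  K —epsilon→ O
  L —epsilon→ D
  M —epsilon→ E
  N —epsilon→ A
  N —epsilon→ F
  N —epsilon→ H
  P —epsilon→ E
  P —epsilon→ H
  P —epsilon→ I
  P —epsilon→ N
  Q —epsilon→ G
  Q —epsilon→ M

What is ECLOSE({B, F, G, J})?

{A, B, E, F, G, H, J, M, Q}

Start with {B, F, G, J}.
From B via epsilon: add A, Q.
From A via epsilon: add H.
From Q via epsilon: add M.
From M via epsilon: add E.
No new states can be added; the closed set is {A, B, E, F, G, H, J, M, Q}.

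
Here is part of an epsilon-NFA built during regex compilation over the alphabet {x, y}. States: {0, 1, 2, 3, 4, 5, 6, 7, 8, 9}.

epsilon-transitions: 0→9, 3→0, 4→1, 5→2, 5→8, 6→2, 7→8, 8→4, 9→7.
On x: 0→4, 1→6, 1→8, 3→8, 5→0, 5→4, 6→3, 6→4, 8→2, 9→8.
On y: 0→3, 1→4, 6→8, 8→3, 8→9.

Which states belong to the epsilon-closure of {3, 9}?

Start with {3, 9}.
From 3 via epsilon: add 0.
From 9 via epsilon: add 7.
From 7 via epsilon: add 8.
From 8 via epsilon: add 4.
From 4 via epsilon: add 1.
No new states can be added; the closed set is {0, 1, 3, 4, 7, 8, 9}.

{0, 1, 3, 4, 7, 8, 9}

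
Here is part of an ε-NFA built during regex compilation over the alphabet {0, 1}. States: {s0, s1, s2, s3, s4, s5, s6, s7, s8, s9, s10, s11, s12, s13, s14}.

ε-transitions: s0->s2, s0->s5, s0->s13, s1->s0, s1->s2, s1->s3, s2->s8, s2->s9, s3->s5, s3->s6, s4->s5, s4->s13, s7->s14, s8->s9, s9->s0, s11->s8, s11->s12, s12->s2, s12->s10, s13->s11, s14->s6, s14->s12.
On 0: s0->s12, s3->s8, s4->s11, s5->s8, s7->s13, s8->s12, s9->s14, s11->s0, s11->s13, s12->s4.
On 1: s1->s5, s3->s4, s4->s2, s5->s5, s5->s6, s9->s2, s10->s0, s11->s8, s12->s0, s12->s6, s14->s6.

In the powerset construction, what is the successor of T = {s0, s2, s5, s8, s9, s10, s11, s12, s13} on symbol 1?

s5 on 1 → {s5, s6}.
s9 on 1 → {s2}.
s10 on 1 → {s0}.
s11 on 1 → {s8}.
s12 on 1 → {s0, s6}.
No 1-transition from s0, s2, s8, s13.
Union after reading 1: {s0, s2, s5, s6, s8}.
Now take the ε-closure:
From s0 via ε: add s13.
From s2 via ε: add s9.
From s13 via ε: add s11.
From s11 via ε: add s12.
From s12 via ε: add s10.
No new states can be added; the closed set is {s0, s2, s5, s6, s8, s9, s10, s11, s12, s13}.

{s0, s2, s5, s6, s8, s9, s10, s11, s12, s13}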